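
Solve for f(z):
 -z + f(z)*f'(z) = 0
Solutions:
 f(z) = -sqrt(C1 + z^2)
 f(z) = sqrt(C1 + z^2)


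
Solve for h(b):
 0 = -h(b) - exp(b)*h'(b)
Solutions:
 h(b) = C1*exp(exp(-b))


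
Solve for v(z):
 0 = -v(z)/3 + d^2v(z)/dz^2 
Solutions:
 v(z) = C1*exp(-sqrt(3)*z/3) + C2*exp(sqrt(3)*z/3)


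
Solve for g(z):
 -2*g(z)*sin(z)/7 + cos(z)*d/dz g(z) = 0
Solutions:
 g(z) = C1/cos(z)^(2/7)


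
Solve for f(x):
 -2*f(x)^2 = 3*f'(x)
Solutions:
 f(x) = 3/(C1 + 2*x)


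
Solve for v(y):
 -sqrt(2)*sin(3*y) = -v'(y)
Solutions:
 v(y) = C1 - sqrt(2)*cos(3*y)/3


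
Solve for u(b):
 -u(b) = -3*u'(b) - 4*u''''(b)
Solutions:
 u(b) = C1*exp(b*(-8/(1 + 3*sqrt(57))^(1/3) + (1 + 3*sqrt(57))^(1/3) + 4)/12)*sin(sqrt(3)*b*(8/(1 + 3*sqrt(57))^(1/3) + (1 + 3*sqrt(57))^(1/3))/12) + C2*exp(b*(-8/(1 + 3*sqrt(57))^(1/3) + (1 + 3*sqrt(57))^(1/3) + 4)/12)*cos(sqrt(3)*b*(8/(1 + 3*sqrt(57))^(1/3) + (1 + 3*sqrt(57))^(1/3))/12) + C3*exp(-b) + C4*exp(b*(-(1 + 3*sqrt(57))^(1/3) + 2 + 8/(1 + 3*sqrt(57))^(1/3))/6)


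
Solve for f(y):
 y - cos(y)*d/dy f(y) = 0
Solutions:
 f(y) = C1 + Integral(y/cos(y), y)


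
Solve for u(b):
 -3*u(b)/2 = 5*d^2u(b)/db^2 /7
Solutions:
 u(b) = C1*sin(sqrt(210)*b/10) + C2*cos(sqrt(210)*b/10)


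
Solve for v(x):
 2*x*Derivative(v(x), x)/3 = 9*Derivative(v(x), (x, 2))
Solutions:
 v(x) = C1 + C2*erfi(sqrt(3)*x/9)


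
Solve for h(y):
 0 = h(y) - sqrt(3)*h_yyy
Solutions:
 h(y) = C3*exp(3^(5/6)*y/3) + (C1*sin(3^(1/3)*y/2) + C2*cos(3^(1/3)*y/2))*exp(-3^(5/6)*y/6)


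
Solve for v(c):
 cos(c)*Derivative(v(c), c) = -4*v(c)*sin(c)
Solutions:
 v(c) = C1*cos(c)^4


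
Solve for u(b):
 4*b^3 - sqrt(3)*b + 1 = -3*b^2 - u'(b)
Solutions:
 u(b) = C1 - b^4 - b^3 + sqrt(3)*b^2/2 - b


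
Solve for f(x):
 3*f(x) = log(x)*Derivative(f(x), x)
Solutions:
 f(x) = C1*exp(3*li(x))


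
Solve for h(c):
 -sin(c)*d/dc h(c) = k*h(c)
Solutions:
 h(c) = C1*exp(k*(-log(cos(c) - 1) + log(cos(c) + 1))/2)


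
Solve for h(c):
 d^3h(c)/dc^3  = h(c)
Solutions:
 h(c) = C3*exp(c) + (C1*sin(sqrt(3)*c/2) + C2*cos(sqrt(3)*c/2))*exp(-c/2)


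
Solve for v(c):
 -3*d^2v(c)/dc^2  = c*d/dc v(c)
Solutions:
 v(c) = C1 + C2*erf(sqrt(6)*c/6)


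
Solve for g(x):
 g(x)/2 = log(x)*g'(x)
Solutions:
 g(x) = C1*exp(li(x)/2)


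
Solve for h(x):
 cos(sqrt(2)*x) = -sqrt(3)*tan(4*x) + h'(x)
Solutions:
 h(x) = C1 - sqrt(3)*log(cos(4*x))/4 + sqrt(2)*sin(sqrt(2)*x)/2


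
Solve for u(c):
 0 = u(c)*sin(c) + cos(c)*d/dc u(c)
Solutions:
 u(c) = C1*cos(c)


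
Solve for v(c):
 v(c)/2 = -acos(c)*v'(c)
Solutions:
 v(c) = C1*exp(-Integral(1/acos(c), c)/2)


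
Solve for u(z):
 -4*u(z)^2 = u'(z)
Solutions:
 u(z) = 1/(C1 + 4*z)


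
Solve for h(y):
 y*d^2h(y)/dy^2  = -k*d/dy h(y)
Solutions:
 h(y) = C1 + y^(1 - re(k))*(C2*sin(log(y)*Abs(im(k))) + C3*cos(log(y)*im(k)))


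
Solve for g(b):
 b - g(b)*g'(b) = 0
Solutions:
 g(b) = -sqrt(C1 + b^2)
 g(b) = sqrt(C1 + b^2)


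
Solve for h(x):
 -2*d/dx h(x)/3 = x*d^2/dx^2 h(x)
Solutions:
 h(x) = C1 + C2*x^(1/3)


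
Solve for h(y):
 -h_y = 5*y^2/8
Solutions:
 h(y) = C1 - 5*y^3/24


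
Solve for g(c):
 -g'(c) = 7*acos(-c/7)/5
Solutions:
 g(c) = C1 - 7*c*acos(-c/7)/5 - 7*sqrt(49 - c^2)/5


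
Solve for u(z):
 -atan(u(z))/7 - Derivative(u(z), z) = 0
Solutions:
 Integral(1/atan(_y), (_y, u(z))) = C1 - z/7


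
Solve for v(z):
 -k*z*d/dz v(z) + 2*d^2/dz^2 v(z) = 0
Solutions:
 v(z) = Piecewise((-sqrt(pi)*C1*erf(z*sqrt(-k)/2)/sqrt(-k) - C2, (k > 0) | (k < 0)), (-C1*z - C2, True))


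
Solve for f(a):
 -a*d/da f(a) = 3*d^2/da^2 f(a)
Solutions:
 f(a) = C1 + C2*erf(sqrt(6)*a/6)


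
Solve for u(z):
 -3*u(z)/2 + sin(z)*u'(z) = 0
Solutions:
 u(z) = C1*(cos(z) - 1)^(3/4)/(cos(z) + 1)^(3/4)


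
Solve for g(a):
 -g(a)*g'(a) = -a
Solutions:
 g(a) = -sqrt(C1 + a^2)
 g(a) = sqrt(C1 + a^2)


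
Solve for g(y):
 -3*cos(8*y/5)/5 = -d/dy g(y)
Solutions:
 g(y) = C1 + 3*sin(8*y/5)/8


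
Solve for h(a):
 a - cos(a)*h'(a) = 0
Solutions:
 h(a) = C1 + Integral(a/cos(a), a)


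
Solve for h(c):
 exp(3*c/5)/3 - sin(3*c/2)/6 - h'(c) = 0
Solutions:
 h(c) = C1 + 5*exp(3*c/5)/9 + cos(3*c/2)/9


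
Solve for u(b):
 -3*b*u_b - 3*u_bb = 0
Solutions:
 u(b) = C1 + C2*erf(sqrt(2)*b/2)


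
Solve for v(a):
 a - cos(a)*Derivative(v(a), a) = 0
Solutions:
 v(a) = C1 + Integral(a/cos(a), a)


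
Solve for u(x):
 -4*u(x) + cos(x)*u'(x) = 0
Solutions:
 u(x) = C1*(sin(x)^2 + 2*sin(x) + 1)/(sin(x)^2 - 2*sin(x) + 1)


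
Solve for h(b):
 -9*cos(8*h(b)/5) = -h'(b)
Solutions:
 -9*b - 5*log(sin(8*h(b)/5) - 1)/16 + 5*log(sin(8*h(b)/5) + 1)/16 = C1


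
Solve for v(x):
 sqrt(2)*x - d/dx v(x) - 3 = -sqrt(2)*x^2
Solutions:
 v(x) = C1 + sqrt(2)*x^3/3 + sqrt(2)*x^2/2 - 3*x


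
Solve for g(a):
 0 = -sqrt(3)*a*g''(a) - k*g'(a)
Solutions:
 g(a) = C1 + a^(-sqrt(3)*re(k)/3 + 1)*(C2*sin(sqrt(3)*log(a)*Abs(im(k))/3) + C3*cos(sqrt(3)*log(a)*im(k)/3))


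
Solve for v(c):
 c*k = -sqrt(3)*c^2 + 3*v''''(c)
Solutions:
 v(c) = C1 + C2*c + C3*c^2 + C4*c^3 + sqrt(3)*c^6/1080 + c^5*k/360


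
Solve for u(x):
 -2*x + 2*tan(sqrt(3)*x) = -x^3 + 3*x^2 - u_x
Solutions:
 u(x) = C1 - x^4/4 + x^3 + x^2 + 2*sqrt(3)*log(cos(sqrt(3)*x))/3


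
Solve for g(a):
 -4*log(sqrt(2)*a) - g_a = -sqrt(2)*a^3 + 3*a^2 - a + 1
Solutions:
 g(a) = C1 + sqrt(2)*a^4/4 - a^3 + a^2/2 - 4*a*log(a) - a*log(4) + 3*a


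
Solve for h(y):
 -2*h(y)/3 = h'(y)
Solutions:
 h(y) = C1*exp(-2*y/3)


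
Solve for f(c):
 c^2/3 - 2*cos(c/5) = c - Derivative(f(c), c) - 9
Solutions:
 f(c) = C1 - c^3/9 + c^2/2 - 9*c + 10*sin(c/5)


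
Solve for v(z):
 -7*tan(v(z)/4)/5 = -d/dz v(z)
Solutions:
 v(z) = -4*asin(C1*exp(7*z/20)) + 4*pi
 v(z) = 4*asin(C1*exp(7*z/20))


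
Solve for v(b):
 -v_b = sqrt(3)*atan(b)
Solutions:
 v(b) = C1 - sqrt(3)*(b*atan(b) - log(b^2 + 1)/2)


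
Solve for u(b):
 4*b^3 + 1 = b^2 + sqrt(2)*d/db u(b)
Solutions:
 u(b) = C1 + sqrt(2)*b^4/2 - sqrt(2)*b^3/6 + sqrt(2)*b/2


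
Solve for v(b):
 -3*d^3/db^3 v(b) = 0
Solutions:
 v(b) = C1 + C2*b + C3*b^2


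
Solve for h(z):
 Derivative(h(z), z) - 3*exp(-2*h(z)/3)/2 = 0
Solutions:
 h(z) = 3*log(-sqrt(C1 + 3*z)) - 3*log(3)/2
 h(z) = 3*log(C1 + 3*z)/2 - 3*log(3)/2


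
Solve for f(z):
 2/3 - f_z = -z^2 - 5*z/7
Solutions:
 f(z) = C1 + z^3/3 + 5*z^2/14 + 2*z/3


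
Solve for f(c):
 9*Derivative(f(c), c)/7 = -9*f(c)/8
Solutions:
 f(c) = C1*exp(-7*c/8)


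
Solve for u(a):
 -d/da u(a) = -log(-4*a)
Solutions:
 u(a) = C1 + a*log(-a) + a*(-1 + 2*log(2))


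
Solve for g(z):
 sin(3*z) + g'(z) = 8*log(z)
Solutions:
 g(z) = C1 + 8*z*log(z) - 8*z + cos(3*z)/3


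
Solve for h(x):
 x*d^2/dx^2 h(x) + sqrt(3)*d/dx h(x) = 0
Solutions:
 h(x) = C1 + C2*x^(1 - sqrt(3))


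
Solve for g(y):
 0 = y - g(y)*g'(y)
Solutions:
 g(y) = -sqrt(C1 + y^2)
 g(y) = sqrt(C1 + y^2)


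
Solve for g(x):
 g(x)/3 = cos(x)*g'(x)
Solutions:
 g(x) = C1*(sin(x) + 1)^(1/6)/(sin(x) - 1)^(1/6)


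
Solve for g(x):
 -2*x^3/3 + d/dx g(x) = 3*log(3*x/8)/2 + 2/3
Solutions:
 g(x) = C1 + x^4/6 + 3*x*log(x)/2 - 9*x*log(2)/2 - 5*x/6 + 3*x*log(3)/2


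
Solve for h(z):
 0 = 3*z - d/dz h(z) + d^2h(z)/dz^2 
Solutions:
 h(z) = C1 + C2*exp(z) + 3*z^2/2 + 3*z


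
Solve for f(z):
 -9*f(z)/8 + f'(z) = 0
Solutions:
 f(z) = C1*exp(9*z/8)


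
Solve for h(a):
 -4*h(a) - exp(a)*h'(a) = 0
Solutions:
 h(a) = C1*exp(4*exp(-a))


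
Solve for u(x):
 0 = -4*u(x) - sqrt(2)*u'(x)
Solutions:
 u(x) = C1*exp(-2*sqrt(2)*x)


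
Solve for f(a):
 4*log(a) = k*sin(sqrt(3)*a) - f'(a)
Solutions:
 f(a) = C1 - 4*a*log(a) + 4*a - sqrt(3)*k*cos(sqrt(3)*a)/3


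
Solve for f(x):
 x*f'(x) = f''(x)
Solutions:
 f(x) = C1 + C2*erfi(sqrt(2)*x/2)


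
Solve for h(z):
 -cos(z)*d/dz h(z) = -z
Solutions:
 h(z) = C1 + Integral(z/cos(z), z)


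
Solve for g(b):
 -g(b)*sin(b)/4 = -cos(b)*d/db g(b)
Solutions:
 g(b) = C1/cos(b)^(1/4)


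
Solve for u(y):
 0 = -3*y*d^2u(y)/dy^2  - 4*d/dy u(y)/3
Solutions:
 u(y) = C1 + C2*y^(5/9)


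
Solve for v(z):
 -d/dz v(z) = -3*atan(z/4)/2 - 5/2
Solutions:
 v(z) = C1 + 3*z*atan(z/4)/2 + 5*z/2 - 3*log(z^2 + 16)


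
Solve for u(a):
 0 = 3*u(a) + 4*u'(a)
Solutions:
 u(a) = C1*exp(-3*a/4)


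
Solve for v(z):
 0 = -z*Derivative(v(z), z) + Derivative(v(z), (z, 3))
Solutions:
 v(z) = C1 + Integral(C2*airyai(z) + C3*airybi(z), z)


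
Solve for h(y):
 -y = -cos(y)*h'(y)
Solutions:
 h(y) = C1 + Integral(y/cos(y), y)


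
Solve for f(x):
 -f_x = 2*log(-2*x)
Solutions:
 f(x) = C1 - 2*x*log(-x) + 2*x*(1 - log(2))


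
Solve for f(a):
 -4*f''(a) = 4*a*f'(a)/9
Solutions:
 f(a) = C1 + C2*erf(sqrt(2)*a/6)


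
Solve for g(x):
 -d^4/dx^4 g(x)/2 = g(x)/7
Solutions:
 g(x) = (C1*sin(14^(3/4)*x/14) + C2*cos(14^(3/4)*x/14))*exp(-14^(3/4)*x/14) + (C3*sin(14^(3/4)*x/14) + C4*cos(14^(3/4)*x/14))*exp(14^(3/4)*x/14)


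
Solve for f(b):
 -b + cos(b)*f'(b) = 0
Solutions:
 f(b) = C1 + Integral(b/cos(b), b)


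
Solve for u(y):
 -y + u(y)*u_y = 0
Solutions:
 u(y) = -sqrt(C1 + y^2)
 u(y) = sqrt(C1 + y^2)


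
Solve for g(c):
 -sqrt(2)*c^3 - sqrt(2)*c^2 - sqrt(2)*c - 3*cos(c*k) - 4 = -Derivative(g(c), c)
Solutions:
 g(c) = C1 + sqrt(2)*c^4/4 + sqrt(2)*c^3/3 + sqrt(2)*c^2/2 + 4*c + 3*sin(c*k)/k


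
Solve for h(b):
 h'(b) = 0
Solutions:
 h(b) = C1


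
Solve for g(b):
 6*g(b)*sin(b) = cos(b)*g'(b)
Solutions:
 g(b) = C1/cos(b)^6


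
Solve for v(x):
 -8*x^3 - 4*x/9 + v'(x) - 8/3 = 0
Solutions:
 v(x) = C1 + 2*x^4 + 2*x^2/9 + 8*x/3


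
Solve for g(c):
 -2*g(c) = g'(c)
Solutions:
 g(c) = C1*exp(-2*c)


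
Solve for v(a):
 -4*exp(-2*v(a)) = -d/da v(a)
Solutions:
 v(a) = log(-sqrt(C1 + 8*a))
 v(a) = log(C1 + 8*a)/2


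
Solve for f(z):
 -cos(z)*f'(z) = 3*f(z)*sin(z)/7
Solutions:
 f(z) = C1*cos(z)^(3/7)


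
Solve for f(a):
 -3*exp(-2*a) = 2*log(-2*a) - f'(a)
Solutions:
 f(a) = C1 + 2*a*log(-a) + 2*a*(-1 + log(2)) - 3*exp(-2*a)/2


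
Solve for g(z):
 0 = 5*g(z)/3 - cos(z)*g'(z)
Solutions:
 g(z) = C1*(sin(z) + 1)^(5/6)/(sin(z) - 1)^(5/6)


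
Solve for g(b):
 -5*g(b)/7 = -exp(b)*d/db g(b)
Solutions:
 g(b) = C1*exp(-5*exp(-b)/7)


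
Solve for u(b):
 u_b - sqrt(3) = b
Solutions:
 u(b) = C1 + b^2/2 + sqrt(3)*b


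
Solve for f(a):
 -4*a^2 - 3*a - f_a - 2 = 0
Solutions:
 f(a) = C1 - 4*a^3/3 - 3*a^2/2 - 2*a


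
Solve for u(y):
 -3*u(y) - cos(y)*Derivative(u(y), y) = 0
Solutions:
 u(y) = C1*(sin(y) - 1)^(3/2)/(sin(y) + 1)^(3/2)


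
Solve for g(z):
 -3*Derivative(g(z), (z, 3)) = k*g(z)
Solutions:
 g(z) = C1*exp(3^(2/3)*z*(-k)^(1/3)/3) + C2*exp(z*(-k)^(1/3)*(-3^(2/3) + 3*3^(1/6)*I)/6) + C3*exp(-z*(-k)^(1/3)*(3^(2/3) + 3*3^(1/6)*I)/6)


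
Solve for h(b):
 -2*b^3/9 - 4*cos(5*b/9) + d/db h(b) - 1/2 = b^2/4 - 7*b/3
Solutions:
 h(b) = C1 + b^4/18 + b^3/12 - 7*b^2/6 + b/2 + 36*sin(5*b/9)/5


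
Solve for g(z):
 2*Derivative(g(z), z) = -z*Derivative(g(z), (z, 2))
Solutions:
 g(z) = C1 + C2/z


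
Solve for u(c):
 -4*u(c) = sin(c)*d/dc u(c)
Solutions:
 u(c) = C1*(cos(c)^2 + 2*cos(c) + 1)/(cos(c)^2 - 2*cos(c) + 1)


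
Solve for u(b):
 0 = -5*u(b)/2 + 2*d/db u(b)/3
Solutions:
 u(b) = C1*exp(15*b/4)


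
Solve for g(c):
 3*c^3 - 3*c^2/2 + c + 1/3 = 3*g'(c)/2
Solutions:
 g(c) = C1 + c^4/2 - c^3/3 + c^2/3 + 2*c/9


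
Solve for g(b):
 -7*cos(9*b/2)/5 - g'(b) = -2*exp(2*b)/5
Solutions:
 g(b) = C1 + exp(2*b)/5 - 14*sin(9*b/2)/45


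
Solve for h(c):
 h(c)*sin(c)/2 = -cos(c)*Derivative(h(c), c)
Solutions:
 h(c) = C1*sqrt(cos(c))


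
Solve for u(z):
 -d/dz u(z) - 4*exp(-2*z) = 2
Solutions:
 u(z) = C1 - 2*z + 2*exp(-2*z)


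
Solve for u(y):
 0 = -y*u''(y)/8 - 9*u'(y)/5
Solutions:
 u(y) = C1 + C2/y^(67/5)


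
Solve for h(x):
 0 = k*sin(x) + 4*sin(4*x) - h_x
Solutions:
 h(x) = C1 - k*cos(x) - cos(4*x)


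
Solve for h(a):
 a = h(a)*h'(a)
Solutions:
 h(a) = -sqrt(C1 + a^2)
 h(a) = sqrt(C1 + a^2)


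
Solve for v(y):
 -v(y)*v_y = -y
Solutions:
 v(y) = -sqrt(C1 + y^2)
 v(y) = sqrt(C1 + y^2)


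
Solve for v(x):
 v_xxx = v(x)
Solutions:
 v(x) = C3*exp(x) + (C1*sin(sqrt(3)*x/2) + C2*cos(sqrt(3)*x/2))*exp(-x/2)


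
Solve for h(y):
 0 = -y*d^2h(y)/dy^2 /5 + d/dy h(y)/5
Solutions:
 h(y) = C1 + C2*y^2


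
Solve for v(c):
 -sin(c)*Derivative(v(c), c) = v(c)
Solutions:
 v(c) = C1*sqrt(cos(c) + 1)/sqrt(cos(c) - 1)


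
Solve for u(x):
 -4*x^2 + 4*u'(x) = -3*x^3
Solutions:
 u(x) = C1 - 3*x^4/16 + x^3/3


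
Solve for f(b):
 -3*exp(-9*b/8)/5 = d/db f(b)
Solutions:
 f(b) = C1 + 8*exp(-9*b/8)/15


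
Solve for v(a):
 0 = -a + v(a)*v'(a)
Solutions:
 v(a) = -sqrt(C1 + a^2)
 v(a) = sqrt(C1 + a^2)


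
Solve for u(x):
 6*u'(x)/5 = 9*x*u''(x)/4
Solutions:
 u(x) = C1 + C2*x^(23/15)


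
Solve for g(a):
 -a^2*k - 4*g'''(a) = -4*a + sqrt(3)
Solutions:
 g(a) = C1 + C2*a + C3*a^2 - a^5*k/240 + a^4/24 - sqrt(3)*a^3/24


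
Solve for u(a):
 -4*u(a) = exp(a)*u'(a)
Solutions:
 u(a) = C1*exp(4*exp(-a))


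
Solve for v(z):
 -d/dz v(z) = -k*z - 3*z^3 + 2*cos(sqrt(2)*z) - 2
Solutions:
 v(z) = C1 + k*z^2/2 + 3*z^4/4 + 2*z - sqrt(2)*sin(sqrt(2)*z)


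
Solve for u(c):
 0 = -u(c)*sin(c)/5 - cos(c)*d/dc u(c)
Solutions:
 u(c) = C1*cos(c)^(1/5)


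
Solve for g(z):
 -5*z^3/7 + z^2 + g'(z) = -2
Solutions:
 g(z) = C1 + 5*z^4/28 - z^3/3 - 2*z


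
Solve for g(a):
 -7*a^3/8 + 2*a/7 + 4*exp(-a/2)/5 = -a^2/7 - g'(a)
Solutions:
 g(a) = C1 + 7*a^4/32 - a^3/21 - a^2/7 + 8*exp(-a/2)/5


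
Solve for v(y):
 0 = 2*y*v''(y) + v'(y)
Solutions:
 v(y) = C1 + C2*sqrt(y)


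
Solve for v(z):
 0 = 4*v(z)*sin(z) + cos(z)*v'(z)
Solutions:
 v(z) = C1*cos(z)^4


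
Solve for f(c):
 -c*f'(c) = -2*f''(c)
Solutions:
 f(c) = C1 + C2*erfi(c/2)


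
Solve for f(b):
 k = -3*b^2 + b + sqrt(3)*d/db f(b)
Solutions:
 f(b) = C1 + sqrt(3)*b^3/3 - sqrt(3)*b^2/6 + sqrt(3)*b*k/3


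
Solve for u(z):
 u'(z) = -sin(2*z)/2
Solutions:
 u(z) = C1 + cos(2*z)/4


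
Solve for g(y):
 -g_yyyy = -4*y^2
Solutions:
 g(y) = C1 + C2*y + C3*y^2 + C4*y^3 + y^6/90


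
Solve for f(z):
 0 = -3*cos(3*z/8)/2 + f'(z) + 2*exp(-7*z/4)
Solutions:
 f(z) = C1 + 4*sin(3*z/8) + 8*exp(-7*z/4)/7


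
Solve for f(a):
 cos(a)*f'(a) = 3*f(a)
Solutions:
 f(a) = C1*(sin(a) + 1)^(3/2)/(sin(a) - 1)^(3/2)


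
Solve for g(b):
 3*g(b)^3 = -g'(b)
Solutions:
 g(b) = -sqrt(2)*sqrt(-1/(C1 - 3*b))/2
 g(b) = sqrt(2)*sqrt(-1/(C1 - 3*b))/2


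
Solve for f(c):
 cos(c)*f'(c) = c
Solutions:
 f(c) = C1 + Integral(c/cos(c), c)


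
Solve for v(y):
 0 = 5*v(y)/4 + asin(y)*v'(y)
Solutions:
 v(y) = C1*exp(-5*Integral(1/asin(y), y)/4)


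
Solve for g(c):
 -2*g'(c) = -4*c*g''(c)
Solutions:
 g(c) = C1 + C2*c^(3/2)


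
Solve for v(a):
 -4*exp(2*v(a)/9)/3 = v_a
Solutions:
 v(a) = 9*log(-sqrt(-1/(C1 - 4*a))) - 9*log(2) + 9*log(6)/2 + 9*log(3)
 v(a) = 9*log(-1/(C1 - 4*a))/2 - 9*log(2) + 9*log(6)/2 + 9*log(3)


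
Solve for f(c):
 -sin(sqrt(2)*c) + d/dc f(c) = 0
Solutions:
 f(c) = C1 - sqrt(2)*cos(sqrt(2)*c)/2


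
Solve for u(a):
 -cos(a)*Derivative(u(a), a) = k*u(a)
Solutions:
 u(a) = C1*exp(k*(log(sin(a) - 1) - log(sin(a) + 1))/2)


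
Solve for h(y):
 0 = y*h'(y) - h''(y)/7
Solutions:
 h(y) = C1 + C2*erfi(sqrt(14)*y/2)


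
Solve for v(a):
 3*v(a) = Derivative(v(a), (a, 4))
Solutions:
 v(a) = C1*exp(-3^(1/4)*a) + C2*exp(3^(1/4)*a) + C3*sin(3^(1/4)*a) + C4*cos(3^(1/4)*a)


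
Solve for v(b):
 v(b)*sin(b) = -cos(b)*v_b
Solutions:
 v(b) = C1*cos(b)


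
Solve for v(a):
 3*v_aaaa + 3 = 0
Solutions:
 v(a) = C1 + C2*a + C3*a^2 + C4*a^3 - a^4/24


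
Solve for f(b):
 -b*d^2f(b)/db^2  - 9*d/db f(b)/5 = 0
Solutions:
 f(b) = C1 + C2/b^(4/5)


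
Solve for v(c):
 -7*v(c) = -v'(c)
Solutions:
 v(c) = C1*exp(7*c)


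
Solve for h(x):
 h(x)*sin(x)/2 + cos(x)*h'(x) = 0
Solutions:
 h(x) = C1*sqrt(cos(x))


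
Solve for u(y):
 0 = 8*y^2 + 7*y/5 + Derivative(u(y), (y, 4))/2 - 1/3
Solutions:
 u(y) = C1 + C2*y + C3*y^2 + C4*y^3 - 2*y^6/45 - 7*y^5/300 + y^4/36


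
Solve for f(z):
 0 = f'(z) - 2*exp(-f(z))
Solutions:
 f(z) = log(C1 + 2*z)


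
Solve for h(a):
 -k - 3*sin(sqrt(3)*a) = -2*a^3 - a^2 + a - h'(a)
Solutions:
 h(a) = C1 - a^4/2 - a^3/3 + a^2/2 + a*k - sqrt(3)*cos(sqrt(3)*a)


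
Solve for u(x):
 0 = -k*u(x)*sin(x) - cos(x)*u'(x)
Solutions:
 u(x) = C1*exp(k*log(cos(x)))


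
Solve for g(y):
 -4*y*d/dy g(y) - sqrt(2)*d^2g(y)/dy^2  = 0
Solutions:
 g(y) = C1 + C2*erf(2^(1/4)*y)


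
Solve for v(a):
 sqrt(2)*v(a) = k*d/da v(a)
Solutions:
 v(a) = C1*exp(sqrt(2)*a/k)


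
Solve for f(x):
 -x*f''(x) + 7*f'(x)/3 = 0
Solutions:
 f(x) = C1 + C2*x^(10/3)


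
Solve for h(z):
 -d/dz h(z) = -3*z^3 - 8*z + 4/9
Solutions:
 h(z) = C1 + 3*z^4/4 + 4*z^2 - 4*z/9


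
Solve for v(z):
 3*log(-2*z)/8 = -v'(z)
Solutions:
 v(z) = C1 - 3*z*log(-z)/8 + 3*z*(1 - log(2))/8


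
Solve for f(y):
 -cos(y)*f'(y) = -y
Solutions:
 f(y) = C1 + Integral(y/cos(y), y)


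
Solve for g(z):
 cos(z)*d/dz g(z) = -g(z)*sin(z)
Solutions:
 g(z) = C1*cos(z)


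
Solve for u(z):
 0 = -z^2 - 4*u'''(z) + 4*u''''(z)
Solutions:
 u(z) = C1 + C2*z + C3*z^2 + C4*exp(z) - z^5/240 - z^4/48 - z^3/12


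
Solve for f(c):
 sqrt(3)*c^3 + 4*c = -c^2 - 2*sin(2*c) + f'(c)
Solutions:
 f(c) = C1 + sqrt(3)*c^4/4 + c^3/3 + 2*c^2 - cos(2*c)


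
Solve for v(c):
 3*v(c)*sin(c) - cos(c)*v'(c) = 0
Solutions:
 v(c) = C1/cos(c)^3


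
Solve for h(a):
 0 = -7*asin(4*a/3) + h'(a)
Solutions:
 h(a) = C1 + 7*a*asin(4*a/3) + 7*sqrt(9 - 16*a^2)/4


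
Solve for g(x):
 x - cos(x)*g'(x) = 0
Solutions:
 g(x) = C1 + Integral(x/cos(x), x)


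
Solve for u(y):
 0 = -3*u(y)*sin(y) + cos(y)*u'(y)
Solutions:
 u(y) = C1/cos(y)^3


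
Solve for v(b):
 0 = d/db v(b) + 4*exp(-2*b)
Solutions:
 v(b) = C1 + 2*exp(-2*b)


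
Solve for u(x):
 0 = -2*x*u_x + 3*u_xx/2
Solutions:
 u(x) = C1 + C2*erfi(sqrt(6)*x/3)


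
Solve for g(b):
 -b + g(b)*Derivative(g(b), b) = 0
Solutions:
 g(b) = -sqrt(C1 + b^2)
 g(b) = sqrt(C1 + b^2)


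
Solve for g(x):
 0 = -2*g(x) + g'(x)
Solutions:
 g(x) = C1*exp(2*x)


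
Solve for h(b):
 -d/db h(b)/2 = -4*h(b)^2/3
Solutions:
 h(b) = -3/(C1 + 8*b)


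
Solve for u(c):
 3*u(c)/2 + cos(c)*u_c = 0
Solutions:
 u(c) = C1*(sin(c) - 1)^(3/4)/(sin(c) + 1)^(3/4)


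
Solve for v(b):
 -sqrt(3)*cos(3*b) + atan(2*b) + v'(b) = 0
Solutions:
 v(b) = C1 - b*atan(2*b) + log(4*b^2 + 1)/4 + sqrt(3)*sin(3*b)/3


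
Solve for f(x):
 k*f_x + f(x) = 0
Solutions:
 f(x) = C1*exp(-x/k)


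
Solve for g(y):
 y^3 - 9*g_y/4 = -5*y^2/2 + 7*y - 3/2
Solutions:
 g(y) = C1 + y^4/9 + 10*y^3/27 - 14*y^2/9 + 2*y/3


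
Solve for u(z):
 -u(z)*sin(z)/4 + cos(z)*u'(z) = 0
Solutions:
 u(z) = C1/cos(z)^(1/4)


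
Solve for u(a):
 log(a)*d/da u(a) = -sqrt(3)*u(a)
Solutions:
 u(a) = C1*exp(-sqrt(3)*li(a))


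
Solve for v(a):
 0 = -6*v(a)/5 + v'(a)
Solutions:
 v(a) = C1*exp(6*a/5)


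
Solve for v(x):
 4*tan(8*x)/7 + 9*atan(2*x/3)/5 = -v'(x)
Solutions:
 v(x) = C1 - 9*x*atan(2*x/3)/5 + 27*log(4*x^2 + 9)/20 + log(cos(8*x))/14


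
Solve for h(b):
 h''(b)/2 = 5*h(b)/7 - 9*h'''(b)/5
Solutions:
 h(b) = C1*exp(-b*(35*35^(1/3)/(54*sqrt(26034) + 8713)^(1/3) + 70 + 35^(2/3)*(54*sqrt(26034) + 8713)^(1/3))/756)*sin(sqrt(3)*35^(1/3)*b*(-35^(1/3)*(54*sqrt(26034) + 8713)^(1/3) + 35/(54*sqrt(26034) + 8713)^(1/3))/756) + C2*exp(-b*(35*35^(1/3)/(54*sqrt(26034) + 8713)^(1/3) + 70 + 35^(2/3)*(54*sqrt(26034) + 8713)^(1/3))/756)*cos(sqrt(3)*35^(1/3)*b*(-35^(1/3)*(54*sqrt(26034) + 8713)^(1/3) + 35/(54*sqrt(26034) + 8713)^(1/3))/756) + C3*exp(b*(-35 + 35*35^(1/3)/(54*sqrt(26034) + 8713)^(1/3) + 35^(2/3)*(54*sqrt(26034) + 8713)^(1/3))/378)


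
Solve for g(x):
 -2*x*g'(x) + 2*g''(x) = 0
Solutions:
 g(x) = C1 + C2*erfi(sqrt(2)*x/2)


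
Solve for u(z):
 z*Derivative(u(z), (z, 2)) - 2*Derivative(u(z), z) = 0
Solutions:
 u(z) = C1 + C2*z^3


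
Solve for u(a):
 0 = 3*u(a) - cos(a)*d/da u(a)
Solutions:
 u(a) = C1*(sin(a) + 1)^(3/2)/(sin(a) - 1)^(3/2)


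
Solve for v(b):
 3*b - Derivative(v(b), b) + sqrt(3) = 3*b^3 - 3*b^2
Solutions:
 v(b) = C1 - 3*b^4/4 + b^3 + 3*b^2/2 + sqrt(3)*b


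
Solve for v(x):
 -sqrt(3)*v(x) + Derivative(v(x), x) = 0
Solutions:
 v(x) = C1*exp(sqrt(3)*x)


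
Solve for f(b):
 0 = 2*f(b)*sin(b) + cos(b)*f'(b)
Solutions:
 f(b) = C1*cos(b)^2


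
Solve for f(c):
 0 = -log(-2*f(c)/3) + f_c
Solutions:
 -Integral(1/(log(-_y) - log(3) + log(2)), (_y, f(c))) = C1 - c


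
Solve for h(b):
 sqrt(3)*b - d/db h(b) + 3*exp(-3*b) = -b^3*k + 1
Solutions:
 h(b) = C1 + b^4*k/4 + sqrt(3)*b^2/2 - b - exp(-3*b)


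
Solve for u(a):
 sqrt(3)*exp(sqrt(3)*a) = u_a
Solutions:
 u(a) = C1 + exp(sqrt(3)*a)


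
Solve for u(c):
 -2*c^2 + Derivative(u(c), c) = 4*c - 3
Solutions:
 u(c) = C1 + 2*c^3/3 + 2*c^2 - 3*c


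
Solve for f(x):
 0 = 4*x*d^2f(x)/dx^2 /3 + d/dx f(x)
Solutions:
 f(x) = C1 + C2*x^(1/4)


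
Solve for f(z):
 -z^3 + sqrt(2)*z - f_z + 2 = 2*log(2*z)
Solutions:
 f(z) = C1 - z^4/4 + sqrt(2)*z^2/2 - 2*z*log(z) - z*log(4) + 4*z


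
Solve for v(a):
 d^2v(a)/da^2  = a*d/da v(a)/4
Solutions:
 v(a) = C1 + C2*erfi(sqrt(2)*a/4)


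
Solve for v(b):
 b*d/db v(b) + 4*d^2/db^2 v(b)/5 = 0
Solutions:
 v(b) = C1 + C2*erf(sqrt(10)*b/4)


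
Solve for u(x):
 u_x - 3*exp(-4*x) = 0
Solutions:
 u(x) = C1 - 3*exp(-4*x)/4


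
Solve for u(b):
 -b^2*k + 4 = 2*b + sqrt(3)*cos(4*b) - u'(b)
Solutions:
 u(b) = C1 + b^3*k/3 + b^2 - 4*b + sqrt(3)*sin(4*b)/4


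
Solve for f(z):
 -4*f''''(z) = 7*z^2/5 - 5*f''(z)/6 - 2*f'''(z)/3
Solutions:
 f(z) = C1 + C2*z + C3*exp(z*(1 - sqrt(31))/12) + C4*exp(z*(1 + sqrt(31))/12) + 7*z^4/50 - 56*z^3/125 + 5712*z^2/625


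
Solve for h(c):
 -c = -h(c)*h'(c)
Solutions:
 h(c) = -sqrt(C1 + c^2)
 h(c) = sqrt(C1 + c^2)


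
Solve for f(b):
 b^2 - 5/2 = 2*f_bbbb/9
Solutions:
 f(b) = C1 + C2*b + C3*b^2 + C4*b^3 + b^6/80 - 15*b^4/32


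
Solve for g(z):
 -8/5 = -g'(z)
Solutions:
 g(z) = C1 + 8*z/5


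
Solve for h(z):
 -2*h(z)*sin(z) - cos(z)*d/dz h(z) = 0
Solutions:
 h(z) = C1*cos(z)^2


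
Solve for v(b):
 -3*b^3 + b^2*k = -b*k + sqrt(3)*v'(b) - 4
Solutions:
 v(b) = C1 - sqrt(3)*b^4/4 + sqrt(3)*b^3*k/9 + sqrt(3)*b^2*k/6 + 4*sqrt(3)*b/3


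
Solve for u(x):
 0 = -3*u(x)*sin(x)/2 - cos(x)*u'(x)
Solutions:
 u(x) = C1*cos(x)^(3/2)


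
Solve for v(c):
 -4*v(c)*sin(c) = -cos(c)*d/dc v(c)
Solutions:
 v(c) = C1/cos(c)^4


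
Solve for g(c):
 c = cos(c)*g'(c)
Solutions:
 g(c) = C1 + Integral(c/cos(c), c)


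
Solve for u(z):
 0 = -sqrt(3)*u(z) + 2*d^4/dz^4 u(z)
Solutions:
 u(z) = C1*exp(-2^(3/4)*3^(1/8)*z/2) + C2*exp(2^(3/4)*3^(1/8)*z/2) + C3*sin(2^(3/4)*3^(1/8)*z/2) + C4*cos(2^(3/4)*3^(1/8)*z/2)


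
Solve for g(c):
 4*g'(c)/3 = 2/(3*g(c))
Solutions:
 g(c) = -sqrt(C1 + c)
 g(c) = sqrt(C1 + c)


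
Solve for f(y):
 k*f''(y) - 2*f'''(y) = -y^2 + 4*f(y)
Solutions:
 f(y) = C1*exp(y*(-k^2/(-k^3/8 + sqrt(-k^6 + (216 - k^3)^2)/8 + 27)^(1/3) + 2*k - 4*(-k^3/8 + sqrt(-k^6 + (216 - k^3)^2)/8 + 27)^(1/3))/12) + C2*exp(y*(-k^2/((-1 + sqrt(3)*I)*(-k^3/8 + sqrt(-k^6 + (216 - k^3)^2)/8 + 27)^(1/3)) + k + (-k^3/8 + sqrt(-k^6 + (216 - k^3)^2)/8 + 27)^(1/3) - sqrt(3)*I*(-k^3/8 + sqrt(-k^6 + (216 - k^3)^2)/8 + 27)^(1/3))/6) + C3*exp(y*(k^2/((1 + sqrt(3)*I)*(-k^3/8 + sqrt(-k^6 + (216 - k^3)^2)/8 + 27)^(1/3)) + k + (-k^3/8 + sqrt(-k^6 + (216 - k^3)^2)/8 + 27)^(1/3) + sqrt(3)*I*(-k^3/8 + sqrt(-k^6 + (216 - k^3)^2)/8 + 27)^(1/3))/6) + k/8 + y^2/4


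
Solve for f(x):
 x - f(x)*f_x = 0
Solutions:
 f(x) = -sqrt(C1 + x^2)
 f(x) = sqrt(C1 + x^2)


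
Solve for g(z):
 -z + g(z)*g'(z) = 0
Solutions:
 g(z) = -sqrt(C1 + z^2)
 g(z) = sqrt(C1 + z^2)


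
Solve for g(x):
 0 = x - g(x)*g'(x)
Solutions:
 g(x) = -sqrt(C1 + x^2)
 g(x) = sqrt(C1 + x^2)


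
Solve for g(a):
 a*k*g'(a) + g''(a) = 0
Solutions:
 g(a) = Piecewise((-sqrt(2)*sqrt(pi)*C1*erf(sqrt(2)*a*sqrt(k)/2)/(2*sqrt(k)) - C2, (k > 0) | (k < 0)), (-C1*a - C2, True))


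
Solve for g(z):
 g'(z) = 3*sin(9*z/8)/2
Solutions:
 g(z) = C1 - 4*cos(9*z/8)/3


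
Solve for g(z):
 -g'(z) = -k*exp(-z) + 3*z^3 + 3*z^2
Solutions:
 g(z) = C1 - k*exp(-z) - 3*z^4/4 - z^3


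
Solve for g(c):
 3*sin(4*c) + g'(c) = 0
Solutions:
 g(c) = C1 + 3*cos(4*c)/4


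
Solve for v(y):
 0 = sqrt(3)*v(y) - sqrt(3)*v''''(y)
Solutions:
 v(y) = C1*exp(-y) + C2*exp(y) + C3*sin(y) + C4*cos(y)


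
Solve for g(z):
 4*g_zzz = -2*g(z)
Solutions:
 g(z) = C3*exp(-2^(2/3)*z/2) + (C1*sin(2^(2/3)*sqrt(3)*z/4) + C2*cos(2^(2/3)*sqrt(3)*z/4))*exp(2^(2/3)*z/4)


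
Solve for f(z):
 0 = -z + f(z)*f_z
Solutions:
 f(z) = -sqrt(C1 + z^2)
 f(z) = sqrt(C1 + z^2)


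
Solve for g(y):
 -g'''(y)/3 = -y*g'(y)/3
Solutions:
 g(y) = C1 + Integral(C2*airyai(y) + C3*airybi(y), y)


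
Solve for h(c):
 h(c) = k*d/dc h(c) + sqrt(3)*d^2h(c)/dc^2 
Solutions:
 h(c) = C1*exp(sqrt(3)*c*(-k + sqrt(k^2 + 4*sqrt(3)))/6) + C2*exp(-sqrt(3)*c*(k + sqrt(k^2 + 4*sqrt(3)))/6)


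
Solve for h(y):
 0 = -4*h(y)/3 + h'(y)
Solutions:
 h(y) = C1*exp(4*y/3)


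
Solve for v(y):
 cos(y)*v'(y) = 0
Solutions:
 v(y) = C1


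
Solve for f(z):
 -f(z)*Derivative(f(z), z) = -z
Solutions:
 f(z) = -sqrt(C1 + z^2)
 f(z) = sqrt(C1 + z^2)


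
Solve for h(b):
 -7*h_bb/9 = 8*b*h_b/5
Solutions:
 h(b) = C1 + C2*erf(6*sqrt(35)*b/35)


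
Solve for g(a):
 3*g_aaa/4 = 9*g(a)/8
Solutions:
 g(a) = C3*exp(2^(2/3)*3^(1/3)*a/2) + (C1*sin(2^(2/3)*3^(5/6)*a/4) + C2*cos(2^(2/3)*3^(5/6)*a/4))*exp(-2^(2/3)*3^(1/3)*a/4)


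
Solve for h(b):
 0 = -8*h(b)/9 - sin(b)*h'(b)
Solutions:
 h(b) = C1*(cos(b) + 1)^(4/9)/(cos(b) - 1)^(4/9)


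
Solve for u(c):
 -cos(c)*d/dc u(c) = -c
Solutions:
 u(c) = C1 + Integral(c/cos(c), c)


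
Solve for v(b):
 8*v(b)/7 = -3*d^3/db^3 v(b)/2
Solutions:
 v(b) = C3*exp(-2*2^(1/3)*21^(2/3)*b/21) + (C1*sin(2^(1/3)*3^(1/6)*7^(2/3)*b/7) + C2*cos(2^(1/3)*3^(1/6)*7^(2/3)*b/7))*exp(2^(1/3)*21^(2/3)*b/21)


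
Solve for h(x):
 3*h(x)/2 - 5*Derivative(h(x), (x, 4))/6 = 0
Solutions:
 h(x) = C1*exp(-sqrt(3)*5^(3/4)*x/5) + C2*exp(sqrt(3)*5^(3/4)*x/5) + C3*sin(sqrt(3)*5^(3/4)*x/5) + C4*cos(sqrt(3)*5^(3/4)*x/5)


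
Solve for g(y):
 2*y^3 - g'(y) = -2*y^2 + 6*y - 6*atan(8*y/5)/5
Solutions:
 g(y) = C1 + y^4/2 + 2*y^3/3 - 3*y^2 + 6*y*atan(8*y/5)/5 - 3*log(64*y^2 + 25)/8


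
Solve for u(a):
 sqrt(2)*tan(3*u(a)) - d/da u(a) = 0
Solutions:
 u(a) = -asin(C1*exp(3*sqrt(2)*a))/3 + pi/3
 u(a) = asin(C1*exp(3*sqrt(2)*a))/3


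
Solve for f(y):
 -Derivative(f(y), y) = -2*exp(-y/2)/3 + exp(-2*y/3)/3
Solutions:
 f(y) = C1 - 4*exp(-y/2)/3 + exp(-2*y/3)/2


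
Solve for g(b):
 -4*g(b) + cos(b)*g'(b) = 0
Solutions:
 g(b) = C1*(sin(b)^2 + 2*sin(b) + 1)/(sin(b)^2 - 2*sin(b) + 1)


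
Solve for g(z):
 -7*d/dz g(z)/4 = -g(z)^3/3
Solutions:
 g(z) = -sqrt(42)*sqrt(-1/(C1 + 4*z))/2
 g(z) = sqrt(42)*sqrt(-1/(C1 + 4*z))/2


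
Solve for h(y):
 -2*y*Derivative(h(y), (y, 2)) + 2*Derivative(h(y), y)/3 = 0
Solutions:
 h(y) = C1 + C2*y^(4/3)


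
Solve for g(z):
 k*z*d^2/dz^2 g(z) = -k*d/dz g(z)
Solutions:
 g(z) = C1 + C2*log(z)


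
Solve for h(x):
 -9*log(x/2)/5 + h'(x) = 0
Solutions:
 h(x) = C1 + 9*x*log(x)/5 - 9*x/5 - 9*x*log(2)/5


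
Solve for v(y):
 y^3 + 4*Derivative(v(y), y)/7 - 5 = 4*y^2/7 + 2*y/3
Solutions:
 v(y) = C1 - 7*y^4/16 + y^3/3 + 7*y^2/12 + 35*y/4


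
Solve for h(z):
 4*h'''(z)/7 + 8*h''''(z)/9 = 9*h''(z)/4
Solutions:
 h(z) = C1 + C2*z + C3*exp(9*z*(-2 + sqrt(102))/56) + C4*exp(-9*z*(2 + sqrt(102))/56)


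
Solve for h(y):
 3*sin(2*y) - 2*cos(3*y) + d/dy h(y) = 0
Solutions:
 h(y) = C1 + 2*sin(3*y)/3 + 3*cos(2*y)/2


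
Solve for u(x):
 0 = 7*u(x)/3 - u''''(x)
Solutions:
 u(x) = C1*exp(-3^(3/4)*7^(1/4)*x/3) + C2*exp(3^(3/4)*7^(1/4)*x/3) + C3*sin(3^(3/4)*7^(1/4)*x/3) + C4*cos(3^(3/4)*7^(1/4)*x/3)


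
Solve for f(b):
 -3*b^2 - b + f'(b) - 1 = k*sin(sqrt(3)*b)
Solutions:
 f(b) = C1 + b^3 + b^2/2 + b - sqrt(3)*k*cos(sqrt(3)*b)/3


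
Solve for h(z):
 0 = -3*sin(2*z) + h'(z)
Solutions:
 h(z) = C1 - 3*cos(2*z)/2


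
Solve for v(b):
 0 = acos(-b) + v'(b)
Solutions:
 v(b) = C1 - b*acos(-b) - sqrt(1 - b^2)


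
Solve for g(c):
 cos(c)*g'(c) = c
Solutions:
 g(c) = C1 + Integral(c/cos(c), c)


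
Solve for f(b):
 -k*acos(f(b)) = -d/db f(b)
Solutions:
 Integral(1/acos(_y), (_y, f(b))) = C1 + b*k


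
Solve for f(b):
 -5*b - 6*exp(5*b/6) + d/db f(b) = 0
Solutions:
 f(b) = C1 + 5*b^2/2 + 36*exp(5*b/6)/5


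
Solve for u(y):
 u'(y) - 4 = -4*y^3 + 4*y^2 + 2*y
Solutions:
 u(y) = C1 - y^4 + 4*y^3/3 + y^2 + 4*y


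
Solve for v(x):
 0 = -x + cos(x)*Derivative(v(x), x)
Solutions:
 v(x) = C1 + Integral(x/cos(x), x)


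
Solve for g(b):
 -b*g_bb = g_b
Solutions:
 g(b) = C1 + C2*log(b)


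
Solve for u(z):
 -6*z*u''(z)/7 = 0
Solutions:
 u(z) = C1 + C2*z


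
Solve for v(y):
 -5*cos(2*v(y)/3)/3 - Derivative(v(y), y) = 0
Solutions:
 5*y/3 - 3*log(sin(2*v(y)/3) - 1)/4 + 3*log(sin(2*v(y)/3) + 1)/4 = C1


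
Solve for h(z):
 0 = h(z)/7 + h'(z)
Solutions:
 h(z) = C1*exp(-z/7)


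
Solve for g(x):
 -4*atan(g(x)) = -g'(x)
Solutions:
 Integral(1/atan(_y), (_y, g(x))) = C1 + 4*x


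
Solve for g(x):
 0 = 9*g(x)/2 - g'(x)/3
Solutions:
 g(x) = C1*exp(27*x/2)


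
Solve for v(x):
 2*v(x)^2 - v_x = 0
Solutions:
 v(x) = -1/(C1 + 2*x)


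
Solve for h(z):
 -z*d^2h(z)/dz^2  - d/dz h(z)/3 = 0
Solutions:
 h(z) = C1 + C2*z^(2/3)


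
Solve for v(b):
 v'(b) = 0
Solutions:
 v(b) = C1


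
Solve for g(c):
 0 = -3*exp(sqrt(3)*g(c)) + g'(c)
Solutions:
 g(c) = sqrt(3)*(2*log(-1/(C1 + 3*c)) - log(3))/6


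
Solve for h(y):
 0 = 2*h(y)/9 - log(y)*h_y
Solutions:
 h(y) = C1*exp(2*li(y)/9)


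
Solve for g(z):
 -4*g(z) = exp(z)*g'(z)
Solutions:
 g(z) = C1*exp(4*exp(-z))


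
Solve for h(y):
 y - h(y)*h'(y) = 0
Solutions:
 h(y) = -sqrt(C1 + y^2)
 h(y) = sqrt(C1 + y^2)


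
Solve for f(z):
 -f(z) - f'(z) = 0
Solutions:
 f(z) = C1*exp(-z)


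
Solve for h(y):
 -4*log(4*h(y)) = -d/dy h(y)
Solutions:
 -Integral(1/(log(_y) + 2*log(2)), (_y, h(y)))/4 = C1 - y


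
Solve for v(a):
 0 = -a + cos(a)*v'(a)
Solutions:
 v(a) = C1 + Integral(a/cos(a), a)


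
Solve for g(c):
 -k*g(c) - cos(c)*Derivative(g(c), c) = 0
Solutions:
 g(c) = C1*exp(k*(log(sin(c) - 1) - log(sin(c) + 1))/2)


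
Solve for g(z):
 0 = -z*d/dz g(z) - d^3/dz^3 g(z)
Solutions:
 g(z) = C1 + Integral(C2*airyai(-z) + C3*airybi(-z), z)


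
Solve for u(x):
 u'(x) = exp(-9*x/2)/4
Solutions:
 u(x) = C1 - exp(-9*x/2)/18


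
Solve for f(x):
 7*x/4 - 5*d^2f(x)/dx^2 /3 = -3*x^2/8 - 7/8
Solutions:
 f(x) = C1 + C2*x + 3*x^4/160 + 7*x^3/40 + 21*x^2/80


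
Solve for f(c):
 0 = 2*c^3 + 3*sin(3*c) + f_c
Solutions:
 f(c) = C1 - c^4/2 + cos(3*c)


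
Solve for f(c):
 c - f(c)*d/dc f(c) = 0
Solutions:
 f(c) = -sqrt(C1 + c^2)
 f(c) = sqrt(C1 + c^2)


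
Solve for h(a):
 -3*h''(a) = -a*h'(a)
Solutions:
 h(a) = C1 + C2*erfi(sqrt(6)*a/6)


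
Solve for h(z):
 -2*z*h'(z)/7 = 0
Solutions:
 h(z) = C1


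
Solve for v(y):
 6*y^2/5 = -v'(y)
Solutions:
 v(y) = C1 - 2*y^3/5


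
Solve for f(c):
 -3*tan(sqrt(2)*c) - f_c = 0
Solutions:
 f(c) = C1 + 3*sqrt(2)*log(cos(sqrt(2)*c))/2


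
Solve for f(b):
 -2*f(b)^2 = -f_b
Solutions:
 f(b) = -1/(C1 + 2*b)


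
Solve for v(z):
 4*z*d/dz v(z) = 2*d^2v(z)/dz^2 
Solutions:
 v(z) = C1 + C2*erfi(z)


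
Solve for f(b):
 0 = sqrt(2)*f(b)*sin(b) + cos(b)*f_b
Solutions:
 f(b) = C1*cos(b)^(sqrt(2))


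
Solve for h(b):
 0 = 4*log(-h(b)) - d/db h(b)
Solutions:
 -li(-h(b)) = C1 + 4*b


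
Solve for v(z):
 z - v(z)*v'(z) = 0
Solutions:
 v(z) = -sqrt(C1 + z^2)
 v(z) = sqrt(C1 + z^2)


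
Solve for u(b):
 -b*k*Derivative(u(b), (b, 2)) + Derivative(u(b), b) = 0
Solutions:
 u(b) = C1 + b^(((re(k) + 1)*re(k) + im(k)^2)/(re(k)^2 + im(k)^2))*(C2*sin(log(b)*Abs(im(k))/(re(k)^2 + im(k)^2)) + C3*cos(log(b)*im(k)/(re(k)^2 + im(k)^2)))


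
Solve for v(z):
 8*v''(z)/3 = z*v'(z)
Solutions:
 v(z) = C1 + C2*erfi(sqrt(3)*z/4)


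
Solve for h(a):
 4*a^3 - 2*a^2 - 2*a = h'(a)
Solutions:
 h(a) = C1 + a^4 - 2*a^3/3 - a^2


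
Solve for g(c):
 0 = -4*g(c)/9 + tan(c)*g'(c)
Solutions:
 g(c) = C1*sin(c)^(4/9)


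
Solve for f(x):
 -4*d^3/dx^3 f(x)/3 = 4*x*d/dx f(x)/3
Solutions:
 f(x) = C1 + Integral(C2*airyai(-x) + C3*airybi(-x), x)


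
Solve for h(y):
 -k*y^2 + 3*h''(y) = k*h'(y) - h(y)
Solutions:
 h(y) = C1*exp(y*(k - sqrt(k^2 - 12))/6) + C2*exp(y*(k + sqrt(k^2 - 12))/6) + 2*k^3 + 2*k^2*y + k*y^2 - 6*k


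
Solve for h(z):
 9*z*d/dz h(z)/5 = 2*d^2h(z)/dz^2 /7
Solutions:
 h(z) = C1 + C2*erfi(3*sqrt(35)*z/10)


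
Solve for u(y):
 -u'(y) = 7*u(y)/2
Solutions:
 u(y) = C1*exp(-7*y/2)


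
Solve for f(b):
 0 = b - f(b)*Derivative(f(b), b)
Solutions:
 f(b) = -sqrt(C1 + b^2)
 f(b) = sqrt(C1 + b^2)


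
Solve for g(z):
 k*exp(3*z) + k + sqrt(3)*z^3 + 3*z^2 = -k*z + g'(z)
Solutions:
 g(z) = C1 + k*z^2/2 + k*z + k*exp(3*z)/3 + sqrt(3)*z^4/4 + z^3


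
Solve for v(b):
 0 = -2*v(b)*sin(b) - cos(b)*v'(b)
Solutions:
 v(b) = C1*cos(b)^2


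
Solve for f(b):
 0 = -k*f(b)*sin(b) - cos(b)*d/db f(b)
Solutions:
 f(b) = C1*exp(k*log(cos(b)))


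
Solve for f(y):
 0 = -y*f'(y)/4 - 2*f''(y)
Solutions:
 f(y) = C1 + C2*erf(y/4)


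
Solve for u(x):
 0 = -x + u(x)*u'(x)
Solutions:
 u(x) = -sqrt(C1 + x^2)
 u(x) = sqrt(C1 + x^2)


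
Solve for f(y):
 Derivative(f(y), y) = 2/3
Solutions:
 f(y) = C1 + 2*y/3


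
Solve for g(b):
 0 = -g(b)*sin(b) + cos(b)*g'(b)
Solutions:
 g(b) = C1/cos(b)


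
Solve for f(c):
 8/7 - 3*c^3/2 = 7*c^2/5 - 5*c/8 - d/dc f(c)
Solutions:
 f(c) = C1 + 3*c^4/8 + 7*c^3/15 - 5*c^2/16 - 8*c/7


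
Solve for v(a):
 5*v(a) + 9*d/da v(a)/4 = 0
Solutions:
 v(a) = C1*exp(-20*a/9)


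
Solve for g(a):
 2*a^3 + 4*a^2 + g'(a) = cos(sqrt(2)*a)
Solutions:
 g(a) = C1 - a^4/2 - 4*a^3/3 + sqrt(2)*sin(sqrt(2)*a)/2


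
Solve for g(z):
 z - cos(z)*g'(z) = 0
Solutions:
 g(z) = C1 + Integral(z/cos(z), z)


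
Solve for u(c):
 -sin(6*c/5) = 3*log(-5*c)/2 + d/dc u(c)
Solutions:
 u(c) = C1 - 3*c*log(-c)/2 - 3*c*log(5)/2 + 3*c/2 + 5*cos(6*c/5)/6


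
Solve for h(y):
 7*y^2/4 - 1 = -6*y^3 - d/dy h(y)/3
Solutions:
 h(y) = C1 - 9*y^4/2 - 7*y^3/4 + 3*y


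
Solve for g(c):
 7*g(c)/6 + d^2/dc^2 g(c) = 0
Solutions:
 g(c) = C1*sin(sqrt(42)*c/6) + C2*cos(sqrt(42)*c/6)


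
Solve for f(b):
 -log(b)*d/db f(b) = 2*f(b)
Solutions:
 f(b) = C1*exp(-2*li(b))


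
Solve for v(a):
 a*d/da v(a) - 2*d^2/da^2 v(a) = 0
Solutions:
 v(a) = C1 + C2*erfi(a/2)


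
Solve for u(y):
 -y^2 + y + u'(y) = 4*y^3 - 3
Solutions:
 u(y) = C1 + y^4 + y^3/3 - y^2/2 - 3*y


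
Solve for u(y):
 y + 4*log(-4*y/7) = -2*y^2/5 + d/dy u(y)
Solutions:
 u(y) = C1 + 2*y^3/15 + y^2/2 + 4*y*log(-y) + 4*y*(-log(7) - 1 + 2*log(2))


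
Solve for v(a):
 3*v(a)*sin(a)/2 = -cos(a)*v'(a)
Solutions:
 v(a) = C1*cos(a)^(3/2)


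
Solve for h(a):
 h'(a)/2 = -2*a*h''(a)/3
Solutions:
 h(a) = C1 + C2*a^(1/4)


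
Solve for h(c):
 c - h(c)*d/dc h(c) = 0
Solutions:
 h(c) = -sqrt(C1 + c^2)
 h(c) = sqrt(C1 + c^2)


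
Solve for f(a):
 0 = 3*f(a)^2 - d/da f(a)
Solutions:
 f(a) = -1/(C1 + 3*a)


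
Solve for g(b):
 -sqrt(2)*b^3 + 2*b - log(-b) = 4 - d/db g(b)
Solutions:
 g(b) = C1 + sqrt(2)*b^4/4 - b^2 + b*log(-b) + 3*b


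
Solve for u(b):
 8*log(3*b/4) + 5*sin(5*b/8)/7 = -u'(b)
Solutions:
 u(b) = C1 - 8*b*log(b) - 8*b*log(3) + 8*b + 16*b*log(2) + 8*cos(5*b/8)/7


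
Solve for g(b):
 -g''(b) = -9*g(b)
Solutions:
 g(b) = C1*exp(-3*b) + C2*exp(3*b)


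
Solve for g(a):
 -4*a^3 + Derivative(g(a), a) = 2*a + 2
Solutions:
 g(a) = C1 + a^4 + a^2 + 2*a


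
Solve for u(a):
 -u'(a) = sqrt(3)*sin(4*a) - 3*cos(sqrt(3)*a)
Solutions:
 u(a) = C1 + sqrt(3)*sin(sqrt(3)*a) + sqrt(3)*cos(4*a)/4


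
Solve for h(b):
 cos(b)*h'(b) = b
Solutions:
 h(b) = C1 + Integral(b/cos(b), b)


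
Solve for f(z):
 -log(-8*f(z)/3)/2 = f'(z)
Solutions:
 2*Integral(1/(log(-_y) - log(3) + 3*log(2)), (_y, f(z))) = C1 - z


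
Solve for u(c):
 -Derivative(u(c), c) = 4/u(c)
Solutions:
 u(c) = -sqrt(C1 - 8*c)
 u(c) = sqrt(C1 - 8*c)


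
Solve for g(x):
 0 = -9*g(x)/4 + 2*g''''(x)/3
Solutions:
 g(x) = C1*exp(-2^(1/4)*3^(3/4)*x/2) + C2*exp(2^(1/4)*3^(3/4)*x/2) + C3*sin(2^(1/4)*3^(3/4)*x/2) + C4*cos(2^(1/4)*3^(3/4)*x/2)


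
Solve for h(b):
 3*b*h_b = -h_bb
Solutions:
 h(b) = C1 + C2*erf(sqrt(6)*b/2)


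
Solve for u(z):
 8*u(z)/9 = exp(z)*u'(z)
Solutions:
 u(z) = C1*exp(-8*exp(-z)/9)


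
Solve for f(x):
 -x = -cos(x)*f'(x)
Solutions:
 f(x) = C1 + Integral(x/cos(x), x)


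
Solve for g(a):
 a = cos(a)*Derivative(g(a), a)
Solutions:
 g(a) = C1 + Integral(a/cos(a), a)


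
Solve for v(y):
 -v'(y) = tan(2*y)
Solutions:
 v(y) = C1 + log(cos(2*y))/2


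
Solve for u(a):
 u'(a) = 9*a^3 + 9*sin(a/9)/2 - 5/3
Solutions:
 u(a) = C1 + 9*a^4/4 - 5*a/3 - 81*cos(a/9)/2


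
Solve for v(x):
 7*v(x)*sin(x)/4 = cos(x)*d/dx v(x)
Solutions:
 v(x) = C1/cos(x)^(7/4)


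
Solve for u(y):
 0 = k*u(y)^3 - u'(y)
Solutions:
 u(y) = -sqrt(2)*sqrt(-1/(C1 + k*y))/2
 u(y) = sqrt(2)*sqrt(-1/(C1 + k*y))/2


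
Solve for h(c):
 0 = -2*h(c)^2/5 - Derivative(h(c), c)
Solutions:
 h(c) = 5/(C1 + 2*c)


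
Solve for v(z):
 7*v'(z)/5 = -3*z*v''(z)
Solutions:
 v(z) = C1 + C2*z^(8/15)


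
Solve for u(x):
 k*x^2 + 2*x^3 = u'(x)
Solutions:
 u(x) = C1 + k*x^3/3 + x^4/2


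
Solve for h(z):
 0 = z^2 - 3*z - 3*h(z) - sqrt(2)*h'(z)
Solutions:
 h(z) = C1*exp(-3*sqrt(2)*z/2) + z^2/3 - z - 2*sqrt(2)*z/9 + 4/27 + sqrt(2)/3


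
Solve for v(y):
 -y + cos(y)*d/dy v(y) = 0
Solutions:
 v(y) = C1 + Integral(y/cos(y), y)


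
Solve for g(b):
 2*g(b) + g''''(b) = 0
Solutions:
 g(b) = (C1*sin(2^(3/4)*b/2) + C2*cos(2^(3/4)*b/2))*exp(-2^(3/4)*b/2) + (C3*sin(2^(3/4)*b/2) + C4*cos(2^(3/4)*b/2))*exp(2^(3/4)*b/2)


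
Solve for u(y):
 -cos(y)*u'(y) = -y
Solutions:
 u(y) = C1 + Integral(y/cos(y), y)


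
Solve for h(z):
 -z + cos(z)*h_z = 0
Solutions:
 h(z) = C1 + Integral(z/cos(z), z)


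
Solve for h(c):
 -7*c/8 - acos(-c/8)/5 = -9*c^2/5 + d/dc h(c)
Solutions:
 h(c) = C1 + 3*c^3/5 - 7*c^2/16 - c*acos(-c/8)/5 - sqrt(64 - c^2)/5


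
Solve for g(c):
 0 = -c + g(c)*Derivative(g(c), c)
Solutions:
 g(c) = -sqrt(C1 + c^2)
 g(c) = sqrt(C1 + c^2)


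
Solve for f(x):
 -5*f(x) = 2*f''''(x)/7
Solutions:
 f(x) = (C1*sin(70^(1/4)*x/2) + C2*cos(70^(1/4)*x/2))*exp(-70^(1/4)*x/2) + (C3*sin(70^(1/4)*x/2) + C4*cos(70^(1/4)*x/2))*exp(70^(1/4)*x/2)
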